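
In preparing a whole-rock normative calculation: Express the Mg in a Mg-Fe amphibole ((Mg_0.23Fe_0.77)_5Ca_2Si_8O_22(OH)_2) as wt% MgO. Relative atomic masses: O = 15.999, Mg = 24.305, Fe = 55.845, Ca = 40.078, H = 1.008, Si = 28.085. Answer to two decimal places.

4.96 wt%

M((Mg_0.23Fe_0.77)_5Ca_2Si_8O_22(OH)_2) = 933.782 g/mol; M(MgO) = 40.304 g/mol.
Moles MgO per formula unit = 1.15 Mg ÷ 1 = 1.1500.
MgO fraction = (1.1500 × 40.304) / 933.782 = 46.350/933.782 = 0.0496.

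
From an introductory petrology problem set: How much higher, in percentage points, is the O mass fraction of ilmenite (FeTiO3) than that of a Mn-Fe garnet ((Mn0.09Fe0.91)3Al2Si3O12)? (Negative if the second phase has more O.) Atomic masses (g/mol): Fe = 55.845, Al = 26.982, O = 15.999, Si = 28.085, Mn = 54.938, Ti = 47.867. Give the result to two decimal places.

-6.95 percentage points

M(FeTiO3) = 151.709 g/mol, so wt% O = 47.997/151.709 × 100 = 31.64%.
M((Mn0.09Fe0.91)3Al2Si3O12) = 497.497 g/mol, so wt% O = 191.988/497.497 × 100 = 38.59%.
31.64 − 38.59 = -6.95 pp.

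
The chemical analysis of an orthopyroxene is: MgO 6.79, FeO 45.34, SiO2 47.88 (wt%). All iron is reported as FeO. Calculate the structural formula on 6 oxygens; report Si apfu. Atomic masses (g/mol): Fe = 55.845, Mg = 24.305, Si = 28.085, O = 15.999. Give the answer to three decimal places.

6.79 wt% MgO ÷ 40.304 g/mol = 0.16847 mol, giving 0.16847 Mg and 0.16847 O.
45.34 wt% FeO ÷ 71.844 g/mol = 0.63109 mol, giving 0.63109 Fe and 0.63109 O.
47.88 wt% SiO2 ÷ 60.083 g/mol = 0.79690 mol, giving 0.79690 Si and 1.59380 O.
Oxygen sums to 2.39336; scaling by 6/2.39336 = 2.50694 puts the formula on 6 O.
Si: 0.79690 × 2.50694 = 1.998 atoms per formula unit.

1.998 Si apfu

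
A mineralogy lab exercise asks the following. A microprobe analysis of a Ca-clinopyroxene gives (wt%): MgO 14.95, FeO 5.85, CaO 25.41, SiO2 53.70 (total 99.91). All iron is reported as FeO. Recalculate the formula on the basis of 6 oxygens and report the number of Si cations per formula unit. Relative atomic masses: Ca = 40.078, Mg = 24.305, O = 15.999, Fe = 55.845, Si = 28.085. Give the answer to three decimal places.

MgO: 14.95/40.304 = 0.37093 mol → 0.37093 mol Mg, 0.37093 mol O.
FeO: 5.85/71.844 = 0.08143 mol → 0.08143 mol Fe, 0.08143 mol O.
CaO: 25.41/56.077 = 0.45313 mol → 0.45313 mol Ca, 0.45313 mol O.
SiO2: 53.70/60.083 = 0.89376 mol → 0.89376 mol Si, 1.78752 mol O.
Total oxygen = 2.69301 mol. Normalization factor = 6/2.69301 = 2.22799.
Si per 6 O = 0.89376 × 2.22799 = 1.991.

1.991 Si apfu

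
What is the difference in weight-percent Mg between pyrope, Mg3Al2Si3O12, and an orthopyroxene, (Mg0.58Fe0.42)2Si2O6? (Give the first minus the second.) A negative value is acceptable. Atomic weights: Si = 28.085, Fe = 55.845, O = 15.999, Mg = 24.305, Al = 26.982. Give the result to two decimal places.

Mg in Mg3Al2Si3O12: molar mass 403.122 g/mol; 3×24.305 = 72.915 g → 18.09 wt%.
Mg in (Mg0.58Fe0.42)2Si2O6: molar mass 227.268 g/mol; 1.16×24.305 = 28.194 g → 12.41 wt%.
Difference = 18.09 − 12.41 = 5.68 percentage points.

5.68 percentage points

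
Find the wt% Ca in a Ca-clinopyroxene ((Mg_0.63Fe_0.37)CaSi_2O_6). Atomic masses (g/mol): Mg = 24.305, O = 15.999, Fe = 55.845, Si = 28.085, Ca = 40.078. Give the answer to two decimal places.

17.56 mass %

Molar mass of (Mg_0.63Fe_0.37)CaSi_2O_6: 0.63×24.305 + 0.37×55.845 + 1×40.078 + 2×28.085 + 6×15.999 = 228.217 g/mol.
Mass of Ca per formula unit: 1 × 40.078 = 40.078 g.
Weight fraction Ca = 40.078 / 228.217 = 0.1756.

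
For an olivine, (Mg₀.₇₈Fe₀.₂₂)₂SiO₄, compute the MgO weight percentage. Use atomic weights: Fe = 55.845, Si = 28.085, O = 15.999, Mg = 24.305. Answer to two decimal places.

40.68 wt%

M((Mg₀.₇₈Fe₀.₂₂)₂SiO₄) = 154.569 g/mol; M(MgO) = 40.304 g/mol.
Moles MgO per formula unit = 1.56 Mg ÷ 1 = 1.5600.
MgO fraction = (1.5600 × 40.304) / 154.569 = 62.874/154.569 = 0.4068.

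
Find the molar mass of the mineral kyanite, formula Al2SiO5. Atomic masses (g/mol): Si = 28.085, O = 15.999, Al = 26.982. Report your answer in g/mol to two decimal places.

162.04 g/mol

The formula mass is the sum 2·26.982 + 1·28.085 + 5·15.999.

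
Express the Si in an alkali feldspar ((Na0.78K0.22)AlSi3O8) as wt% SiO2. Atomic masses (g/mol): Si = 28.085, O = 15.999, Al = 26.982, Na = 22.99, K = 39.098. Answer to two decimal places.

M((Na0.78K0.22)AlSi3O8) = 265.763 g/mol; M(SiO2) = 60.083 g/mol.
Moles SiO2 per formula unit = 3 Si ÷ 1 = 3.0000.
SiO2 fraction = (3.0000 × 60.083) / 265.763 = 180.249/265.763 = 0.6782.

67.82 wt%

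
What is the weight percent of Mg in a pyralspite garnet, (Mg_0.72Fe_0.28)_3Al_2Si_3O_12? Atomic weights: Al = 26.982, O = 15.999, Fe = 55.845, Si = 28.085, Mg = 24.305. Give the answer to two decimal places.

Formula mass = 2.16×24.305 + 0.84×55.845 + 2×26.982 + 3×28.085 + 12×15.999 = 429.616 g/mol, of which 52.499 g is Mg.
So Mg makes up 52.499/429.616 = 0.1222 of the mass, i.e. 12.22%.

12.22 mass %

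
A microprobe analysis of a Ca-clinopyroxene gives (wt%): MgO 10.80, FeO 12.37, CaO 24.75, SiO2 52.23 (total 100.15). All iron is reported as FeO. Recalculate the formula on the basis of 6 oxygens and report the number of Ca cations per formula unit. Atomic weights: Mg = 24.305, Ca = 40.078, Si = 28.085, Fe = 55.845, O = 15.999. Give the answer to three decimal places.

1.011 Ca apfu

10.80 wt% MgO ÷ 40.304 g/mol = 0.26796 mol, giving 0.26796 Mg and 0.26796 O.
12.37 wt% FeO ÷ 71.844 g/mol = 0.17218 mol, giving 0.17218 Fe and 0.17218 O.
24.75 wt% CaO ÷ 56.077 g/mol = 0.44136 mol, giving 0.44136 Ca and 0.44136 O.
52.23 wt% SiO2 ÷ 60.083 g/mol = 0.86930 mol, giving 0.86930 Si and 1.73860 O.
Oxygen sums to 2.62010; scaling by 6/2.62010 = 2.28999 puts the formula on 6 O.
Ca: 0.44136 × 2.28999 = 1.011 atoms per formula unit.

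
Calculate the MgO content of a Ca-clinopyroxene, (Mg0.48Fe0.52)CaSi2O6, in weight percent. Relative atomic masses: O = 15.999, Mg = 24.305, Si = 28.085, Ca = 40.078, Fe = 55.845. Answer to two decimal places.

M((Mg0.48Fe0.52)CaSi2O6) = 232.948 g/mol; M(MgO) = 40.304 g/mol.
Moles MgO per formula unit = 0.48 Mg ÷ 1 = 0.4800.
MgO fraction = (0.4800 × 40.304) / 232.948 = 19.346/232.948 = 0.0830.

8.30 wt%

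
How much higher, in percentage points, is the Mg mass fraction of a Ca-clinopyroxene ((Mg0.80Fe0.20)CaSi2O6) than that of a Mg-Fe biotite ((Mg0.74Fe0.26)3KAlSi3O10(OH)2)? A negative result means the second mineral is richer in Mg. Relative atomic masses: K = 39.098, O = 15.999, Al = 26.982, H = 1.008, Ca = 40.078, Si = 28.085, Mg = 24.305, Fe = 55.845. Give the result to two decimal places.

-3.49 percentage points

First mineral: 19.444 g Mg in 222.855 g formula = 8.72 wt% Mg.
Second mineral: 53.957 g Mg in 441.855 g formula = 12.21 wt% Mg.
8.72% − 12.21% gives a difference of -3.49 percentage points.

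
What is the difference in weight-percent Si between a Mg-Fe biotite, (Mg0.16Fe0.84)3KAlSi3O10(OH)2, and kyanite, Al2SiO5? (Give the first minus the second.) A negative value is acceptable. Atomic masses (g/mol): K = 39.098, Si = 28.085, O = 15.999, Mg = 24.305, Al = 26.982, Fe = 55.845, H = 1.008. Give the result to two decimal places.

M((Mg0.16Fe0.84)3KAlSi3O10(OH)2) = 496.735 g/mol, so wt% Si = 84.255/496.735 × 100 = 16.96%.
M(Al2SiO5) = 162.044 g/mol, so wt% Si = 28.085/162.044 × 100 = 17.33%.
16.96 − 17.33 = -0.37 pp.

-0.37 percentage points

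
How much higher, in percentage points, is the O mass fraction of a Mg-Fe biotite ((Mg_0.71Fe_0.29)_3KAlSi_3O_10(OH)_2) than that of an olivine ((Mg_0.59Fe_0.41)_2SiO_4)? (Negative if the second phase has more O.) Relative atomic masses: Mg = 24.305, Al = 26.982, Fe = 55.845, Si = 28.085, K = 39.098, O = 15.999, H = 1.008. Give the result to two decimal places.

First mineral: 191.988 g O in 444.694 g formula = 43.17 wt% O.
Second mineral: 63.996 g O in 166.554 g formula = 38.42 wt% O.
43.17% − 38.42% gives a difference of 4.75 percentage points.

4.75 percentage points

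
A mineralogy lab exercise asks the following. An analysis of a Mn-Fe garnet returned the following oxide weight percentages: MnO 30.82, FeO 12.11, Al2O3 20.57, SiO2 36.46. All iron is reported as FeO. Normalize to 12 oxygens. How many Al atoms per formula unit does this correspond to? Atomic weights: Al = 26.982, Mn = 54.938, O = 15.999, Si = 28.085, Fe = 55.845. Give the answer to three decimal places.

1.999 Al apfu

MnO: 30.82/70.937 = 0.43447 mol → 0.43447 mol Mn, 0.43447 mol O.
FeO: 12.11/71.844 = 0.16856 mol → 0.16856 mol Fe, 0.16856 mol O.
Al2O3: 20.57/101.961 = 0.20174 mol → 0.40348 mol Al, 0.60522 mol O.
SiO2: 36.46/60.083 = 0.60683 mol → 0.60683 mol Si, 1.21366 mol O.
Total oxygen = 2.42191 mol. Normalization factor = 12/2.42191 = 4.95477.
Al per 12 O = 0.40348 × 4.95477 = 1.999.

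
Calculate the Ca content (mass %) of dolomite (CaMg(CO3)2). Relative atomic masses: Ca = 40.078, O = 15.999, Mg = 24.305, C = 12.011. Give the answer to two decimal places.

21.73 mass %

M(CaMg(CO3)2) = 184.399 g/mol.
Ca contributes 1 × 40.078 = 40.078 g per mole.
40.078/184.399 = 0.2173 → 21.73%.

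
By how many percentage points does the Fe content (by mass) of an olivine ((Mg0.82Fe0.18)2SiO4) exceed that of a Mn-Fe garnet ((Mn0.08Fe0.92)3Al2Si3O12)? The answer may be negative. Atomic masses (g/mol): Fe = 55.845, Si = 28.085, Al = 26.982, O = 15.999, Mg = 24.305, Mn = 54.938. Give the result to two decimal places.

-17.76 percentage points

Fe in (Mg0.82Fe0.18)2SiO4: molar mass 152.045 g/mol; 0.36×55.845 = 20.104 g → 13.22 wt%.
Fe in (Mn0.08Fe0.92)3Al2Si3O12: molar mass 497.524 g/mol; 2.76×55.845 = 154.132 g → 30.98 wt%.
Difference = 13.22 − 30.98 = -17.76 percentage points.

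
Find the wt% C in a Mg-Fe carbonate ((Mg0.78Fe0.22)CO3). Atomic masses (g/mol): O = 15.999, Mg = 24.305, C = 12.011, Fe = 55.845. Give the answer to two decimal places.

Formula mass = 0.78×24.305 + 0.22×55.845 + 1×12.011 + 3×15.999 = 91.252 g/mol, of which 12.011 g is C.
So C makes up 12.011/91.252 = 0.1316 of the mass, i.e. 13.16%.

13.16 wt%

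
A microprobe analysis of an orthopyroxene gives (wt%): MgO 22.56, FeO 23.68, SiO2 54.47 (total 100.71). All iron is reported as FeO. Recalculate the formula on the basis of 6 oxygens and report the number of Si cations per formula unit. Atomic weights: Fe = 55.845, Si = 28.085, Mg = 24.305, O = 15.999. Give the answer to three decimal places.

2.013 Si apfu

22.56 wt% MgO ÷ 40.304 g/mol = 0.55975 mol, giving 0.55975 Mg and 0.55975 O.
23.68 wt% FeO ÷ 71.844 g/mol = 0.32960 mol, giving 0.32960 Fe and 0.32960 O.
54.47 wt% SiO2 ÷ 60.083 g/mol = 0.90658 mol, giving 0.90658 Si and 1.81316 O.
Oxygen sums to 2.70251; scaling by 6/2.70251 = 2.22016 puts the formula on 6 O.
Si: 0.90658 × 2.22016 = 2.013 atoms per formula unit.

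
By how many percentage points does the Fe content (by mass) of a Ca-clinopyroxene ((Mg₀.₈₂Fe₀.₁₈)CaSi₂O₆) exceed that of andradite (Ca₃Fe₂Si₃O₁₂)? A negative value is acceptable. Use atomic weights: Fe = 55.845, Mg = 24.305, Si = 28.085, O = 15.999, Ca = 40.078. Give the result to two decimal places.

-17.46 percentage points

M((Mg₀.₈₂Fe₀.₁₈)CaSi₂O₆) = 222.224 g/mol, so wt% Fe = 10.052/222.224 × 100 = 4.52%.
M(Ca₃Fe₂Si₃O₁₂) = 508.167 g/mol, so wt% Fe = 111.690/508.167 × 100 = 21.98%.
4.52 − 21.98 = -17.46 pp.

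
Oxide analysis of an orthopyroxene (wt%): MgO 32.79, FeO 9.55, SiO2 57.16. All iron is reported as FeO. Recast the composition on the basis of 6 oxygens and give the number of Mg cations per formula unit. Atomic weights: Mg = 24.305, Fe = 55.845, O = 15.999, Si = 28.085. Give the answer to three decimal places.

32.79 wt% MgO ÷ 40.304 g/mol = 0.81357 mol, giving 0.81357 Mg and 0.81357 O.
9.55 wt% FeO ÷ 71.844 g/mol = 0.13293 mol, giving 0.13293 Fe and 0.13293 O.
57.16 wt% SiO2 ÷ 60.083 g/mol = 0.95135 mol, giving 0.95135 Si and 1.90270 O.
Oxygen sums to 2.84920; scaling by 6/2.84920 = 2.10585 puts the formula on 6 O.
Mg: 0.81357 × 2.10585 = 1.713 atoms per formula unit.

1.713 Mg apfu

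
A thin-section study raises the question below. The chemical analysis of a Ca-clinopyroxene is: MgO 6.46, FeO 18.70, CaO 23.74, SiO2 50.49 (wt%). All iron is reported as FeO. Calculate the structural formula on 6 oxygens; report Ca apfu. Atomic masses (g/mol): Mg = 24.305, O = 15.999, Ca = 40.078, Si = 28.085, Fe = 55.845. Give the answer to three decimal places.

MgO: 6.46/40.304 = 0.16028 mol → 0.16028 mol Mg, 0.16028 mol O.
FeO: 18.70/71.844 = 0.26029 mol → 0.26029 mol Fe, 0.26029 mol O.
CaO: 23.74/56.077 = 0.42335 mol → 0.42335 mol Ca, 0.42335 mol O.
SiO2: 50.49/60.083 = 0.84034 mol → 0.84034 mol Si, 1.68068 mol O.
Total oxygen = 2.52460 mol. Normalization factor = 6/2.52460 = 2.37661.
Ca per 6 O = 0.42335 × 2.37661 = 1.006.

1.006 Ca apfu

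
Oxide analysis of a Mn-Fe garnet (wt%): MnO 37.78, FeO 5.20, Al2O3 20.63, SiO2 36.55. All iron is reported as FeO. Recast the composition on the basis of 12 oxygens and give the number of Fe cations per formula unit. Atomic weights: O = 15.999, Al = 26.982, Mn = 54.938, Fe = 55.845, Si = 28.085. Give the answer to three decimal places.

MnO (M=70.937): mol = 0.53259; Mn = 0.53259, O = 0.53259.
FeO (M=71.844): mol = 0.07238; Fe = 0.07238, O = 0.07238.
Al2O3 (M=101.961): mol = 0.20233; Al = 0.40466, O = 0.60699.
SiO2 (M=60.083): mol = 0.60833; Si = 0.60833, O = 1.21666.
ΣO = 2.42862; factor = 12/ΣO = 4.94108.
Fe apfu = 0.07238 × 4.94108 = 0.358.

0.358 Fe apfu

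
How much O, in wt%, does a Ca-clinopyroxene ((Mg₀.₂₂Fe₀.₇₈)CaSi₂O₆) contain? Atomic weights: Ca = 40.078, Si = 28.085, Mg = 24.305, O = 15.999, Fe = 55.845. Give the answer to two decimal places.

M((Mg₀.₂₂Fe₀.₇₈)CaSi₂O₆) = 241.148 g/mol.
O contributes 6 × 15.999 = 95.994 g per mole.
95.994/241.148 = 0.3981 → 39.81%.

39.81 wt%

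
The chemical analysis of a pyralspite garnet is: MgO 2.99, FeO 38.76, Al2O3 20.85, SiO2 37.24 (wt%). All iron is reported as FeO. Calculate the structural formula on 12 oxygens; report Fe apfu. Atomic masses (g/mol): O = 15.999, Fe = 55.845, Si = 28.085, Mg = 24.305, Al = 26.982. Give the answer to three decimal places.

2.624 Fe apfu

MgO (M=40.304): mol = 0.07419; Mg = 0.07419, O = 0.07419.
FeO (M=71.844): mol = 0.53950; Fe = 0.53950, O = 0.53950.
Al2O3 (M=101.961): mol = 0.20449; Al = 0.40898, O = 0.61347.
SiO2 (M=60.083): mol = 0.61981; Si = 0.61981, O = 1.23962.
ΣO = 2.46678; factor = 12/ΣO = 4.86464.
Fe apfu = 0.53950 × 4.86464 = 2.624.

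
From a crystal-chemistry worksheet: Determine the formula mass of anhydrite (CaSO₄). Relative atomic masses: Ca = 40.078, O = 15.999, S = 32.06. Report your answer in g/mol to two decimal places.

Ca: 1 × 40.078 = 40.0780
S: 1 × 32.06 = 32.0600
O: 4 × 15.999 = 63.9960
Summing the contributions gives the formula mass.

136.13 g/mol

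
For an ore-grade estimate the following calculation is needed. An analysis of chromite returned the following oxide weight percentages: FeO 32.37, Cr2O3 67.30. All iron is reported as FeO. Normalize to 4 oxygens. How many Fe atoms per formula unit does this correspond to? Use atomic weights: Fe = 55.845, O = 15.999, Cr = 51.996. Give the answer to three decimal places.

1.013 Fe apfu

32.37 wt% FeO ÷ 71.844 g/mol = 0.45056 mol, giving 0.45056 Fe and 0.45056 O.
67.30 wt% Cr2O3 ÷ 151.989 g/mol = 0.44280 mol, giving 0.88560 Cr and 1.32840 O.
Oxygen sums to 1.77896; scaling by 4/1.77896 = 2.24850 puts the formula on 4 O.
Fe: 0.45056 × 2.24850 = 1.013 atoms per formula unit.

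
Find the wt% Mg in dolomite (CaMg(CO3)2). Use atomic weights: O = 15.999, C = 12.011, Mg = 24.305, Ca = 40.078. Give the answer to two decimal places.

M(CaMg(CO3)2) = 184.399 g/mol.
Mg contributes 1 × 24.305 = 24.305 g per mole.
24.305/184.399 = 0.1318 → 13.18%.

13.18 wt%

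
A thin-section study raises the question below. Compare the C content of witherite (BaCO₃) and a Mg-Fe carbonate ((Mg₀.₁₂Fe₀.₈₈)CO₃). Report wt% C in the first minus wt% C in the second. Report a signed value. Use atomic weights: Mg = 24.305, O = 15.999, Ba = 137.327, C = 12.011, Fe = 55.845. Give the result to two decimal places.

-4.63 percentage points

First mineral: 12.011 g C in 197.335 g formula = 6.09 wt% C.
Second mineral: 12.011 g C in 112.068 g formula = 10.72 wt% C.
6.09% − 10.72% gives a difference of -4.63 percentage points.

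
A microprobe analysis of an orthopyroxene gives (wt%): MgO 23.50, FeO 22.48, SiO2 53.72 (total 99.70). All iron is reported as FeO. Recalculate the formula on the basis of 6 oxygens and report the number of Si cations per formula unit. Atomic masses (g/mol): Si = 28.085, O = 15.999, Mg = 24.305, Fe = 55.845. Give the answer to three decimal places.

1.999 Si apfu

23.50 wt% MgO ÷ 40.304 g/mol = 0.58307 mol, giving 0.58307 Mg and 0.58307 O.
22.48 wt% FeO ÷ 71.844 g/mol = 0.31290 mol, giving 0.31290 Fe and 0.31290 O.
53.72 wt% SiO2 ÷ 60.083 g/mol = 0.89410 mol, giving 0.89410 Si and 1.78820 O.
Oxygen sums to 2.68417; scaling by 6/2.68417 = 2.23533 puts the formula on 6 O.
Si: 0.89410 × 2.23533 = 1.999 atoms per formula unit.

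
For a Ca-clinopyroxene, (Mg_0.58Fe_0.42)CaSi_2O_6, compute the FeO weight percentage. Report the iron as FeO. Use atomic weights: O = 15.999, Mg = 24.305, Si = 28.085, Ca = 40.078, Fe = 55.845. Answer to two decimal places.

Molar mass of (Mg_0.58Fe_0.42)CaSi_2O_6 = 0.58×24.305 + 0.42×55.845 + 1×40.078 + 2×28.085 + 6×15.999 = 229.794 g/mol.
Each formula unit contains 0.42 Fe, equivalent to 0.42/1 = 0.4200 mol FeO.
M(FeO) = 1×55.845 + 1×15.999 = 71.844 g/mol.
Mass of FeO per formula unit = 0.4200 × 71.844 = 30.174 g.
FeO wt% = 30.174 / 229.794 × 100 = 13.13%.

13.13 wt%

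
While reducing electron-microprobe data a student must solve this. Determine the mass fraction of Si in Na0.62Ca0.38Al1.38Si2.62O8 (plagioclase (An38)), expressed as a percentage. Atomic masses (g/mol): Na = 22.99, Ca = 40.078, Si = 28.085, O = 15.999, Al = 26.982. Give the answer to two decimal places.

Molar mass of Na0.62Ca0.38Al1.38Si2.62O8: 0.62·22.99 + 0.38·40.078 + 1.38·26.982 + 2.62·28.085 + 8·15.999 = 268.293 g/mol.
Mass of Si per formula unit: 2.62 × 28.085 = 73.583 g.
Weight fraction Si = 73.583 / 268.293 = 0.2743.

27.43 wt%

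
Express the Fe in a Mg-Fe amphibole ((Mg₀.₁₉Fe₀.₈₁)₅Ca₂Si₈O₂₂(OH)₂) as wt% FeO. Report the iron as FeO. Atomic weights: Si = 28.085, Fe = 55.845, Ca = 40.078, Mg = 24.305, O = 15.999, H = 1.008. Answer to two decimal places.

30.95 wt%

Formula mass = 940.090 g/mol.
4.05 Fe → 4.0500 mol FeO per formula unit; M(FeO) = 71.844, so FeO mass = 290.968 g.
290.968/940.090 × 100 = 30.95 wt%.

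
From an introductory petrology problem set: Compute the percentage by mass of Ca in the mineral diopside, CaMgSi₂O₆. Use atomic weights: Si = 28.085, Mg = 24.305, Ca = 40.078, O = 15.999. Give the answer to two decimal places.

18.51 mass %

Formula mass = 1·40.078 + 1·24.305 + 2·28.085 + 6·15.999 = 216.547 g/mol, of which 40.078 g is Ca.
So Ca makes up 40.078/216.547 = 0.1851 of the mass, i.e. 18.51%.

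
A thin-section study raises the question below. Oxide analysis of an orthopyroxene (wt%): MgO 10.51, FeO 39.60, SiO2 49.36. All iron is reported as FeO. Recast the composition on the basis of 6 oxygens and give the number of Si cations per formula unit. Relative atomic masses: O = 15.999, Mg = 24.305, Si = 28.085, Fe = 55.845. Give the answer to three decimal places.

MgO (M=40.304): mol = 0.26077; Mg = 0.26077, O = 0.26077.
FeO (M=71.844): mol = 0.55119; Fe = 0.55119, O = 0.55119.
SiO2 (M=60.083): mol = 0.82153; Si = 0.82153, O = 1.64306.
ΣO = 2.45502; factor = 6/ΣO = 2.44397.
Si apfu = 0.82153 × 2.44397 = 2.008.

2.008 Si apfu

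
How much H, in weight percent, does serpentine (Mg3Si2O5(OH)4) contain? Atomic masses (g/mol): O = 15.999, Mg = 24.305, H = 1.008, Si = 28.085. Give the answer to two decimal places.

Molar mass of Mg3Si2O5(OH)4: 3×24.305 + 2×28.085 + 9×15.999 + 4×1.008 = 277.108 g/mol.
Mass of H per formula unit: 4 × 1.008 = 4.032 g.
Weight fraction H = 4.032 / 277.108 = 0.0146.

1.46 weight percent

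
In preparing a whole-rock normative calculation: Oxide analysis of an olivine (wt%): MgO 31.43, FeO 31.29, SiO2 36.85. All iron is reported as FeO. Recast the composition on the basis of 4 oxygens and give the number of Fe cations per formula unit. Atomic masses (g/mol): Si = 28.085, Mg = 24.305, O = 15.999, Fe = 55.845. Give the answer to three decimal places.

0.713 Fe apfu

MgO: 31.43/40.304 = 0.77982 mol → 0.77982 mol Mg, 0.77982 mol O.
FeO: 31.29/71.844 = 0.43553 mol → 0.43553 mol Fe, 0.43553 mol O.
SiO2: 36.85/60.083 = 0.61332 mol → 0.61332 mol Si, 1.22664 mol O.
Total oxygen = 2.44199 mol. Normalization factor = 4/2.44199 = 1.63801.
Fe per 4 O = 0.43553 × 1.63801 = 0.713.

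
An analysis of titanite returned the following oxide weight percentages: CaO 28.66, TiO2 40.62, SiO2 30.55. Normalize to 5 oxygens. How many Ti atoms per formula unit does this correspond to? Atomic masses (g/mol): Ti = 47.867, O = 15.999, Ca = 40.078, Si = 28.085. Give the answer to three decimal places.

CaO (M=56.077): mol = 0.51108; Ca = 0.51108, O = 0.51108.
TiO2 (M=79.865): mol = 0.50861; Ti = 0.50861, O = 1.01722.
SiO2 (M=60.083): mol = 0.50846; Si = 0.50846, O = 1.01692.
ΣO = 2.54522; factor = 5/ΣO = 1.96447.
Ti apfu = 0.50861 × 1.96447 = 0.999.

0.999 Ti apfu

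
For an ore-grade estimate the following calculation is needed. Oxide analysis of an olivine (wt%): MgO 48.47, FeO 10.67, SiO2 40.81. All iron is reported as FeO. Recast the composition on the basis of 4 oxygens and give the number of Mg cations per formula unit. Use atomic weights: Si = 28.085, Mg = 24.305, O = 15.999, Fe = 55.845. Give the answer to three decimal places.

MgO (M=40.304): mol = 1.20261; Mg = 1.20261, O = 1.20261.
FeO (M=71.844): mol = 0.14852; Fe = 0.14852, O = 0.14852.
SiO2 (M=60.083): mol = 0.67923; Si = 0.67923, O = 1.35846.
ΣO = 2.70959; factor = 4/ΣO = 1.47624.
Mg apfu = 1.20261 × 1.47624 = 1.775.

1.775 Mg apfu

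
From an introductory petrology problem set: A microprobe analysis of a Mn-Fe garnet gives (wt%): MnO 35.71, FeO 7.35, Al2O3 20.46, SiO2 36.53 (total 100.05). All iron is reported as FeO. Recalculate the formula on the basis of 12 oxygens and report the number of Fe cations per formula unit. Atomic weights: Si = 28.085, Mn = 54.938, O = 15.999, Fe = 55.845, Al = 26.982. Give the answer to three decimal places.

0.507 Fe apfu

MnO: 35.71/70.937 = 0.50340 mol → 0.50340 mol Mn, 0.50340 mol O.
FeO: 7.35/71.844 = 0.10230 mol → 0.10230 mol Fe, 0.10230 mol O.
Al2O3: 20.46/101.961 = 0.20066 mol → 0.40132 mol Al, 0.60198 mol O.
SiO2: 36.53/60.083 = 0.60799 mol → 0.60799 mol Si, 1.21598 mol O.
Total oxygen = 2.42366 mol. Normalization factor = 12/2.42366 = 4.95119.
Fe per 12 O = 0.10230 × 4.95119 = 0.507.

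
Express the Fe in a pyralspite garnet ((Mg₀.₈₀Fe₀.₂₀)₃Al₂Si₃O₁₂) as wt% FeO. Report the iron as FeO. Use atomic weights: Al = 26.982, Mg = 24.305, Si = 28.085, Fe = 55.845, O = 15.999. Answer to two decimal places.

M((Mg₀.₈₀Fe₀.₂₀)₃Al₂Si₃O₁₂) = 422.046 g/mol; M(FeO) = 71.844 g/mol.
Moles FeO per formula unit = 0.60 Fe ÷ 1 = 0.6000.
FeO fraction = (0.6000 × 71.844) / 422.046 = 43.106/422.046 = 0.1021.

10.21 wt%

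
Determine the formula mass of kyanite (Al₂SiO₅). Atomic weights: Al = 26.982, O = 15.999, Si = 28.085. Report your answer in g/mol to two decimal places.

Al: 2 × 26.982 = 53.9640
Si: 1 × 28.085 = 28.0850
O: 5 × 15.999 = 79.9950
Summing the contributions gives the formula mass.

162.04 g/mol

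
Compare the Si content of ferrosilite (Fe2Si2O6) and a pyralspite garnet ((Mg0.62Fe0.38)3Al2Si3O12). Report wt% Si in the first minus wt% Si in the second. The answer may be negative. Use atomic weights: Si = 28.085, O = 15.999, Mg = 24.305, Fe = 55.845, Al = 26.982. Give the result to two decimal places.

2.10 percentage points

First mineral: 56.170 g Si in 263.854 g formula = 21.29 wt% Si.
Second mineral: 84.255 g Si in 439.078 g formula = 19.19 wt% Si.
21.29% − 19.19% gives a difference of 2.10 percentage points.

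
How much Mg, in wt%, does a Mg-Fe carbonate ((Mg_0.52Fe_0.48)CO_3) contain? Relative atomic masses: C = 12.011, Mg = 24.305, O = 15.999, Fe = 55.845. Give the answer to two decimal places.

Formula mass = 0.52*24.305 + 0.48*55.845 + 1*12.011 + 3*15.999 = 99.452 g/mol, of which 12.639 g is Mg.
So Mg makes up 12.639/99.452 = 0.1271 of the mass, i.e. 12.71%.

12.71 wt%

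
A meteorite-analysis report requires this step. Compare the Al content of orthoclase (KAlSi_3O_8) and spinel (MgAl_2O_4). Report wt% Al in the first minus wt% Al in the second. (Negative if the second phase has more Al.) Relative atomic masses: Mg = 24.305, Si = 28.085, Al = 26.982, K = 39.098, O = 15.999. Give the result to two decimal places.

-28.24 percentage points

First mineral: 26.982 g Al in 278.327 g formula = 9.69 wt% Al.
Second mineral: 53.964 g Al in 142.265 g formula = 37.93 wt% Al.
9.69% − 37.93% gives a difference of -28.24 percentage points.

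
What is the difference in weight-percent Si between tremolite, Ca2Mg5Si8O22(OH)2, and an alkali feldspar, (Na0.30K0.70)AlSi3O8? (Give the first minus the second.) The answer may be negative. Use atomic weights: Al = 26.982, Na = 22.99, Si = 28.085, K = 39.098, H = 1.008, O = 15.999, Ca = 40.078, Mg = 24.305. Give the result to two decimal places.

-3.15 percentage points

Si in Ca2Mg5Si8O22(OH)2: molar mass 812.353 g/mol; 8×28.085 = 224.680 g → 27.66 wt%.
Si in (Na0.30K0.70)AlSi3O8: molar mass 273.495 g/mol; 3×28.085 = 84.255 g → 30.81 wt%.
Difference = 27.66 − 30.81 = -3.15 percentage points.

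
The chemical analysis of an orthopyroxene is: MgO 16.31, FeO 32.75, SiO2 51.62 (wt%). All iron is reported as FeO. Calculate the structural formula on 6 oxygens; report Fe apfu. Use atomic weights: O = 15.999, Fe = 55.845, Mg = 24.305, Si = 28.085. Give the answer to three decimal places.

1.061 Fe apfu

MgO (M=40.304): mol = 0.40467; Mg = 0.40467, O = 0.40467.
FeO (M=71.844): mol = 0.45585; Fe = 0.45585, O = 0.45585.
SiO2 (M=60.083): mol = 0.85914; Si = 0.85914, O = 1.71828.
ΣO = 2.57880; factor = 6/ΣO = 2.32666.
Fe apfu = 0.45585 × 2.32666 = 1.061.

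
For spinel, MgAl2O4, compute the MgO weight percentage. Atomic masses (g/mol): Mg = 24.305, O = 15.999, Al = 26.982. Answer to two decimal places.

Molar mass of MgAl2O4 = 1*24.305 + 2*26.982 + 4*15.999 = 142.265 g/mol.
Each formula unit contains 1 Mg, equivalent to 1/1 = 1.0000 mol MgO.
M(MgO) = 1×24.305 + 1×15.999 = 40.304 g/mol.
Mass of MgO per formula unit = 1.0000 × 40.304 = 40.304 g.
MgO wt% = 40.304 / 142.265 × 100 = 28.33%.

28.33 wt%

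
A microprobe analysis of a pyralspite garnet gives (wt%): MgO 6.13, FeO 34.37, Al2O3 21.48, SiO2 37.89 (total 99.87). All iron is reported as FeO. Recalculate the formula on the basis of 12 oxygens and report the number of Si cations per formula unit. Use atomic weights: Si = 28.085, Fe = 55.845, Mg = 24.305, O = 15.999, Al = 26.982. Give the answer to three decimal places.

2.999 Si apfu

MgO (M=40.304): mol = 0.15209; Mg = 0.15209, O = 0.15209.
FeO (M=71.844): mol = 0.47840; Fe = 0.47840, O = 0.47840.
Al2O3 (M=101.961): mol = 0.21067; Al = 0.42134, O = 0.63201.
SiO2 (M=60.083): mol = 0.63063; Si = 0.63063, O = 1.26126.
ΣO = 2.52376; factor = 12/ΣO = 4.75481.
Si apfu = 0.63063 × 4.75481 = 2.999.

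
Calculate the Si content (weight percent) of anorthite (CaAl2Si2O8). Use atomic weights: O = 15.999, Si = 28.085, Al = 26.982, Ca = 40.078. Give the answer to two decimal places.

20.19 weight percent

Formula mass = 1*40.078 + 2*26.982 + 2*28.085 + 8*15.999 = 278.204 g/mol, of which 56.170 g is Si.
So Si makes up 56.170/278.204 = 0.2019 of the mass, i.e. 20.19%.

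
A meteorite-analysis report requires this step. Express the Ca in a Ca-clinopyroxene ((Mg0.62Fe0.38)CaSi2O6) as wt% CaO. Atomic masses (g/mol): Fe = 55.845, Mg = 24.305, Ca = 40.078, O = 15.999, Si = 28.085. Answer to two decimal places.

Molar mass of (Mg0.62Fe0.38)CaSi2O6 = 0.62*24.305 + 0.38*55.845 + 1*40.078 + 2*28.085 + 6*15.999 = 228.532 g/mol.
Each formula unit contains 1 Ca, equivalent to 1/1 = 1.0000 mol CaO.
M(CaO) = 1×40.078 + 1×15.999 = 56.077 g/mol.
Mass of CaO per formula unit = 1.0000 × 56.077 = 56.077 g.
CaO wt% = 56.077 / 228.532 × 100 = 24.54%.

24.54 wt%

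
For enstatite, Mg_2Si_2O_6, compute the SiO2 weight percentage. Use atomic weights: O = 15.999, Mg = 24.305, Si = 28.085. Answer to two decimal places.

59.85 wt%

M(Mg_2Si_2O_6) = 200.774 g/mol; M(SiO2) = 60.083 g/mol.
Moles SiO2 per formula unit = 2 Si ÷ 1 = 2.0000.
SiO2 fraction = (2.0000 × 60.083) / 200.774 = 120.166/200.774 = 0.5985.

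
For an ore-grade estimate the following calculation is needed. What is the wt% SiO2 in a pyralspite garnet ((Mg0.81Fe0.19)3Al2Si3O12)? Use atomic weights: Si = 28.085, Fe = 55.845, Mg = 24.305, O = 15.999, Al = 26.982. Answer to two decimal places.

42.80 wt%

Formula mass = 421.100 g/mol.
3 Si → 3.0000 mol SiO2 per formula unit; M(SiO2) = 60.083, so SiO2 mass = 180.249 g.
180.249/421.100 × 100 = 42.80 wt%.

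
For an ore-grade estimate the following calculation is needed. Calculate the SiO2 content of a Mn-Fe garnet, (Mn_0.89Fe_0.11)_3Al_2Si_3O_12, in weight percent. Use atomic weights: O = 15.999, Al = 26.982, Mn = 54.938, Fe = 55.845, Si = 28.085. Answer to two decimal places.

36.39 wt%

M((Mn_0.89Fe_0.11)_3Al_2Si_3O_12) = 495.320 g/mol; M(SiO2) = 60.083 g/mol.
Moles SiO2 per formula unit = 3 Si ÷ 1 = 3.0000.
SiO2 fraction = (3.0000 × 60.083) / 495.320 = 180.249/495.320 = 0.3639.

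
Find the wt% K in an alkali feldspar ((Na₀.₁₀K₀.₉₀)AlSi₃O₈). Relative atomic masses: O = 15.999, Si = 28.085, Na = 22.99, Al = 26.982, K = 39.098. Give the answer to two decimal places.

12.72 weight percent

Formula mass = 0.10×22.99 + 0.90×39.098 + 1×26.982 + 3×28.085 + 8×15.999 = 276.716 g/mol, of which 35.188 g is K.
So K makes up 35.188/276.716 = 0.1272 of the mass, i.e. 12.72%.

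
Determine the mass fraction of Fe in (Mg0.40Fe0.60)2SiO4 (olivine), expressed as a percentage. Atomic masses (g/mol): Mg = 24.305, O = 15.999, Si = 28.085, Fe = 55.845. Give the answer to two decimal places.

M((Mg0.40Fe0.60)2SiO4) = 178.539 g/mol.
Fe contributes 1.20 × 55.845 = 67.014 g per mole.
67.014/178.539 = 0.3753 → 37.53%.

37.53 mass %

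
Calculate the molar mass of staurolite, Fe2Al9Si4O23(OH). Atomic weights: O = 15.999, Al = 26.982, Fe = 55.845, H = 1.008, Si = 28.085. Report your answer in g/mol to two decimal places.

851.85 g/mol

Fe: 2 × 55.845 = 111.6900
Al: 9 × 26.982 = 242.8380
Si: 4 × 28.085 = 112.3400
O: 24 × 15.999 = 383.9760
H: 1 × 1.008 = 1.0080
Summing the contributions gives the formula mass.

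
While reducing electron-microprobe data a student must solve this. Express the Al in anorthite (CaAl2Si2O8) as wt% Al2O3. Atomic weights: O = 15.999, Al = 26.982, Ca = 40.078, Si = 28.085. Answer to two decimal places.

Molar mass of CaAl2Si2O8 = 1·40.078 + 2·26.982 + 2·28.085 + 8·15.999 = 278.204 g/mol.
Each formula unit contains 2 Al, equivalent to 2/2 = 1.0000 mol Al2O3.
M(Al2O3) = 2×26.982 + 3×15.999 = 101.961 g/mol.
Mass of Al2O3 per formula unit = 1.0000 × 101.961 = 101.961 g.
Al2O3 wt% = 101.961 / 278.204 × 100 = 36.65%.

36.65 wt%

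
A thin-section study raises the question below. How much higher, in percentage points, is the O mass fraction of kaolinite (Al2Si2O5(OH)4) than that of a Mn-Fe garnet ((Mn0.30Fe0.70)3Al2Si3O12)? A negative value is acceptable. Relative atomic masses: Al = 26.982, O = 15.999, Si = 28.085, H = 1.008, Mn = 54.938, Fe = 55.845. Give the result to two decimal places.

17.14 percentage points

First mineral: 143.991 g O in 258.157 g formula = 55.78 wt% O.
Second mineral: 191.988 g O in 496.926 g formula = 38.64 wt% O.
55.78% − 38.64% gives a difference of 17.14 percentage points.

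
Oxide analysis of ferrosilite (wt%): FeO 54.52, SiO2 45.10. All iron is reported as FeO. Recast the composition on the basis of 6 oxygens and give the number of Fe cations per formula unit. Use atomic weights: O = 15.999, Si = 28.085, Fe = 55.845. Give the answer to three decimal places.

2.015 Fe apfu

FeO (M=71.844): mol = 0.75887; Fe = 0.75887, O = 0.75887.
SiO2 (M=60.083): mol = 0.75063; Si = 0.75063, O = 1.50126.
ΣO = 2.26013; factor = 6/ΣO = 2.65471.
Fe apfu = 0.75887 × 2.65471 = 2.015.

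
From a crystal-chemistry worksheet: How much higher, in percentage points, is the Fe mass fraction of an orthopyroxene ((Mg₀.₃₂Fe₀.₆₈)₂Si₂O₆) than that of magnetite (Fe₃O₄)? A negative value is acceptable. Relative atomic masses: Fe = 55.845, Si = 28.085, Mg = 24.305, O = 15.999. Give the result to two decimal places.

-41.19 percentage points

First mineral: 75.949 g Fe in 243.668 g formula = 31.17 wt% Fe.
Second mineral: 167.535 g Fe in 231.531 g formula = 72.36 wt% Fe.
31.17% − 72.36% gives a difference of -41.19 percentage points.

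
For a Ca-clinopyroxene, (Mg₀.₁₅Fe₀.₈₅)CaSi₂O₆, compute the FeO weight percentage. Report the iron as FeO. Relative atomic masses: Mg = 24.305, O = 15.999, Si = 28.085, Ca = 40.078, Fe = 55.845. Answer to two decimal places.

Molar mass of (Mg₀.₁₅Fe₀.₈₅)CaSi₂O₆ = 0.15×24.305 + 0.85×55.845 + 1×40.078 + 2×28.085 + 6×15.999 = 243.356 g/mol.
Each formula unit contains 0.85 Fe, equivalent to 0.85/1 = 0.8500 mol FeO.
M(FeO) = 1×55.845 + 1×15.999 = 71.844 g/mol.
Mass of FeO per formula unit = 0.8500 × 71.844 = 61.067 g.
FeO wt% = 61.067 / 243.356 × 100 = 25.09%.

25.09 wt%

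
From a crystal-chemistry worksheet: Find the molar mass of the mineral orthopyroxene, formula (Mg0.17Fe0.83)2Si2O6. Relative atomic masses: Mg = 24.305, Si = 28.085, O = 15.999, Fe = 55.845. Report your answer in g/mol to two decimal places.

253.13 g/mol

The formula mass is the sum 0.34×24.305 + 1.66×55.845 + 2×28.085 + 6×15.999.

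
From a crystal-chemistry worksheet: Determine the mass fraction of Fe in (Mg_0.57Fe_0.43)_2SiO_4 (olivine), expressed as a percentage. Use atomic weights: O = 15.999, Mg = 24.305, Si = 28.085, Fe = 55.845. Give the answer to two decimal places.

M((Mg_0.57Fe_0.43)_2SiO_4) = 167.815 g/mol.
Fe contributes 0.86 × 55.845 = 48.027 g per mole.
48.027/167.815 = 0.2862 → 28.62%.

28.62 weight percent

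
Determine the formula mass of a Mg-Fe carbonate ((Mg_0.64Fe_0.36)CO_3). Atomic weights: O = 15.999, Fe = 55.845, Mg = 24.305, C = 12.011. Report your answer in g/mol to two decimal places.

Mg: 0.64 × 24.305 = 15.5552
Fe: 0.36 × 55.845 = 20.1042
C: 1 × 12.011 = 12.0110
O: 3 × 15.999 = 47.9970
Summing the contributions gives the formula mass.

95.67 g/mol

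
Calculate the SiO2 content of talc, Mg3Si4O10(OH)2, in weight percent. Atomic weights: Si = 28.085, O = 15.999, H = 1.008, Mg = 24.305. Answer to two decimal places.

63.37 wt%

Formula mass = 379.259 g/mol.
4 Si → 4.0000 mol SiO2 per formula unit; M(SiO2) = 60.083, so SiO2 mass = 240.332 g.
240.332/379.259 × 100 = 63.37 wt%.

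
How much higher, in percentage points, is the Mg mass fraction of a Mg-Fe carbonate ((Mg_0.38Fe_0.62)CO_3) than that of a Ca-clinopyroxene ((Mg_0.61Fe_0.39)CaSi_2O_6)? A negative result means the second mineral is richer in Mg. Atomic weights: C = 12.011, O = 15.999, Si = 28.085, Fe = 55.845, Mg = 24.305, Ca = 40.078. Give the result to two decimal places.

First mineral: 9.236 g Mg in 103.868 g formula = 8.89 wt% Mg.
Second mineral: 14.826 g Mg in 228.848 g formula = 6.48 wt% Mg.
8.89% − 6.48% gives a difference of 2.41 percentage points.

2.41 percentage points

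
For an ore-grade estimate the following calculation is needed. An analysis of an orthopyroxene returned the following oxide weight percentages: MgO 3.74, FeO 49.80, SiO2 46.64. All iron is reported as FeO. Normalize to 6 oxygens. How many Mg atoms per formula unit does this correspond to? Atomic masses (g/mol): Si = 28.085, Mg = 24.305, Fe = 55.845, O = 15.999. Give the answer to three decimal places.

0.238 Mg apfu

3.74 wt% MgO ÷ 40.304 g/mol = 0.09279 mol, giving 0.09279 Mg and 0.09279 O.
49.80 wt% FeO ÷ 71.844 g/mol = 0.69317 mol, giving 0.69317 Fe and 0.69317 O.
46.64 wt% SiO2 ÷ 60.083 g/mol = 0.77626 mol, giving 0.77626 Si and 1.55252 O.
Oxygen sums to 2.33848; scaling by 6/2.33848 = 2.56577 puts the formula on 6 O.
Mg: 0.09279 × 2.56577 = 0.238 atoms per formula unit.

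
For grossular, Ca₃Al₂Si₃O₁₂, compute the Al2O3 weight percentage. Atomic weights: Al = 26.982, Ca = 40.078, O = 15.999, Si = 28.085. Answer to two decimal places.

22.64 wt%

Formula mass = 450.441 g/mol.
2 Al → 1.0000 mol Al2O3 per formula unit; M(Al2O3) = 101.961, so Al2O3 mass = 101.961 g.
101.961/450.441 × 100 = 22.64 wt%.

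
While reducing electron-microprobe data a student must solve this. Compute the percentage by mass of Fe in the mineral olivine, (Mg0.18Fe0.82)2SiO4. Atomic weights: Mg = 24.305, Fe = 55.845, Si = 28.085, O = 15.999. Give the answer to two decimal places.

47.60 wt%

Formula mass = 0.36·24.305 + 1.64·55.845 + 1·28.085 + 4·15.999 = 192.417 g/mol, of which 91.586 g is Fe.
So Fe makes up 91.586/192.417 = 0.4760 of the mass, i.e. 47.60%.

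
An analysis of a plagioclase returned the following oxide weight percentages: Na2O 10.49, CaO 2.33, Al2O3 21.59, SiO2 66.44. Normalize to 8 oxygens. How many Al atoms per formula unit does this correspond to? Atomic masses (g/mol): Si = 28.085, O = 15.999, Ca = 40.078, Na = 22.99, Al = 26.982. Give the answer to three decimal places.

10.49 wt% Na2O ÷ 61.979 g/mol = 0.16925 mol, giving 0.33850 Na and 0.16925 O.
2.33 wt% CaO ÷ 56.077 g/mol = 0.04155 mol, giving 0.04155 Ca and 0.04155 O.
21.59 wt% Al2O3 ÷ 101.961 g/mol = 0.21175 mol, giving 0.42350 Al and 0.63525 O.
66.44 wt% SiO2 ÷ 60.083 g/mol = 1.10580 mol, giving 1.10580 Si and 2.21160 O.
Oxygen sums to 3.05765; scaling by 8/3.05765 = 2.61639 puts the formula on 8 O.
Al: 0.42350 × 2.61639 = 1.108 atoms per formula unit.

1.108 Al apfu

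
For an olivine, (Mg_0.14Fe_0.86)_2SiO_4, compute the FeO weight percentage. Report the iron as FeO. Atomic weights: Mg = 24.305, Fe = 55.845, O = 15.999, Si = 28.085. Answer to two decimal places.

M((Mg_0.14Fe_0.86)_2SiO_4) = 194.940 g/mol; M(FeO) = 71.844 g/mol.
Moles FeO per formula unit = 1.72 Fe ÷ 1 = 1.7200.
FeO fraction = (1.7200 × 71.844) / 194.940 = 123.572/194.940 = 0.6339.

63.39 wt%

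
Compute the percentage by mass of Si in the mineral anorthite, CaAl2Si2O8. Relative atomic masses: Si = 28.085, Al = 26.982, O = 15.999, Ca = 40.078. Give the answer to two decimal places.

20.19 wt%

Formula mass = 1×40.078 + 2×26.982 + 2×28.085 + 8×15.999 = 278.204 g/mol, of which 56.170 g is Si.
So Si makes up 56.170/278.204 = 0.2019 of the mass, i.e. 20.19%.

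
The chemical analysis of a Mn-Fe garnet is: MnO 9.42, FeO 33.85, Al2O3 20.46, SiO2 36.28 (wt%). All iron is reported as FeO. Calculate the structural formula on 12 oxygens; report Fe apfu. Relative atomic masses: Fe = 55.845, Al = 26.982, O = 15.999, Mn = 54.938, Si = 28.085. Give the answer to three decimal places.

2.343 Fe apfu

MnO (M=70.937): mol = 0.13279; Mn = 0.13279, O = 0.13279.
FeO (M=71.844): mol = 0.47116; Fe = 0.47116, O = 0.47116.
Al2O3 (M=101.961): mol = 0.20066; Al = 0.40132, O = 0.60198.
SiO2 (M=60.083): mol = 0.60383; Si = 0.60383, O = 1.20766.
ΣO = 2.41359; factor = 12/ΣO = 4.97185.
Fe apfu = 0.47116 × 4.97185 = 2.343.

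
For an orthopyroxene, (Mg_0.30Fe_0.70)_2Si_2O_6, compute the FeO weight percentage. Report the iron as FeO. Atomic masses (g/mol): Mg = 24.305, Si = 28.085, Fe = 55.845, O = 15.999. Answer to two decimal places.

Molar mass of (Mg_0.30Fe_0.70)_2Si_2O_6 = 0.60×24.305 + 1.40×55.845 + 2×28.085 + 6×15.999 = 244.930 g/mol.
Each formula unit contains 1.40 Fe, equivalent to 1.40/1 = 1.4000 mol FeO.
M(FeO) = 1×55.845 + 1×15.999 = 71.844 g/mol.
Mass of FeO per formula unit = 1.4000 × 71.844 = 100.582 g.
FeO wt% = 100.582 / 244.930 × 100 = 41.07%.

41.07 wt%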